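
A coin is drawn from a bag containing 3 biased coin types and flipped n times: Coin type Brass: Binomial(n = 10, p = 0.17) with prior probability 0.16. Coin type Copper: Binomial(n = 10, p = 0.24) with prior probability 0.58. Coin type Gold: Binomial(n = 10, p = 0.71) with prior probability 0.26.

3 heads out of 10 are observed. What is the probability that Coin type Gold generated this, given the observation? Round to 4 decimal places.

By Bayes' theorem, P(k | x) = P(Z=k) f_k(x) / Σ_j P(Z=j) f_j(x).
Component likelihoods at x = 3 heads out of 10:
  L_Brass = 0.159983
  L_Copper = 0.242946
  L_Gold = 0.0074087
Prior × likelihood for each component:
  P(Z=Brass)·L_Brass = 0.16 × 0.159983 = 0.0255973
  P(Z=Copper)·L_Copper = 0.58 × 0.242946 = 0.140909
  P(Z=Gold)·L_Gold = 0.26 × 0.0074087 = 0.00192626
Denominator: 0.0255973 + 0.140909 + 0.00192626 = 0.168432
So the posterior for Coin type Gold is 0.00192626 / 0.168432 ≈ 0.0114.

0.0114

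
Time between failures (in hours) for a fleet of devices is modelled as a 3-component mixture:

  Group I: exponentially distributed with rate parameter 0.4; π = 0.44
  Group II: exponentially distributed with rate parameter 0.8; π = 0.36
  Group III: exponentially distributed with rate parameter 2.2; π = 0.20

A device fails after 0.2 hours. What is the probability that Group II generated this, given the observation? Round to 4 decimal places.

Apply Bayes' rule: the posterior for each component is proportional to its prior times its likelihood at x.
Exponential densities:
  L_I = 0.4·e^(−0.4·0.2) = 0.4·e^(−0.0800) = 0.369247
  L_II = 0.8·e^(−0.8·0.2) = 0.8·e^(−0.1600) = 0.681715
  L_III = 2.2·e^(−2.2·0.2) = 2.2·e^(−0.4400) = 1.41688
Prior × likelihood for each component:
  π_I·L_I = 0.44 × 0.369247 = 0.162468
  π_II·L_II = 0.36 × 0.681715 = 0.245417
  π_III·L_III = 0.20 × 1.41688 = 0.283376
Denominator: 0.162468 + 0.245417 + 0.283376 = 0.691262
P(Group II | 0.2 hours) ≈ 0.3550

0.3550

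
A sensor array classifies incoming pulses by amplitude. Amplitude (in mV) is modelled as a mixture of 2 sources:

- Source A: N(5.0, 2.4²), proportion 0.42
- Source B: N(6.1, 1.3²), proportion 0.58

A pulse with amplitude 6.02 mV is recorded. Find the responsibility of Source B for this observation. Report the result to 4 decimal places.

The responsibility of component k is π_k f_k(x) divided by Σ_j π_j f_j(x).
Component likelihoods at x = 6.02 mV:
  f_A = (1/(2.4·√(2π)))·exp(−(6.02−5.0)²/(2·2.4²)) = 0.166226·exp(-0.09031) = 0.151872
  f_B = (1/(1.3·√(2π)))·exp(−(6.02−6.1)²/(2·1.3²)) = 0.306879·exp(-0.00189) = 0.306298
Unnormalised posteriors:
  π_A·f_A = 0.42 × 0.151872 = 0.0637861
  π_B·f_B = 0.58 × 0.306298 = 0.177653
Normaliser: 0.0637861 + 0.177653 = 0.241439
P(Source B | x) ≈ 0.7358

0.7358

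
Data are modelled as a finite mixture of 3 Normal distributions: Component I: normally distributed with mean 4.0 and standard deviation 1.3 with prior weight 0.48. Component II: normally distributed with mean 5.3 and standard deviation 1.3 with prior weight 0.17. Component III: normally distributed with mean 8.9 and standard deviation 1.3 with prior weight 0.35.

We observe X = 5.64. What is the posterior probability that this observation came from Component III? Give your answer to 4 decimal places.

The responsibility of component k is π_k f_k(x) divided by Σ_j π_j f_j(x).
Evaluate each component's likelihood at the observed value:
  L_I = (1/(1.3·√(2π)))·exp(−(5.64−4.0)²/(2·1.3²)) = 0.306879·exp(-0.79574) = 0.138478
  L_II = (1/(1.3·√(2π)))·exp(−(5.64−5.3)²/(2·1.3²)) = 0.306879·exp(-0.03420) = 0.296561
  L_III = (1/(1.3·√(2π)))·exp(−(5.64−8.9)²/(2·1.3²)) = 0.306879·exp(-3.14426) = 0.0132261
Prior × likelihood for each component:
  π_I·L_I = 0.48 × 0.138478 = 0.0664695
  π_II·L_II = 0.17 × 0.296561 = 0.0504153
  π_III·L_III = 0.35 × 0.0132261 = 0.00462913
Denominator: 0.0664695 + 0.0504153 + 0.00462913 = 0.121514
P(Component III | data) ≈ 0.0381

0.0381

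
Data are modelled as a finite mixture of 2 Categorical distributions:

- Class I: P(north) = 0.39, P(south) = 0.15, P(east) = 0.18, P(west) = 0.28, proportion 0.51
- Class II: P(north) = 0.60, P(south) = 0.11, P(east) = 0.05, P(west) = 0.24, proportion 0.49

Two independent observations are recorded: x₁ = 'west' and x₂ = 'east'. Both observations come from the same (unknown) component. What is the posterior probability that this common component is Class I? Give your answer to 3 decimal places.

0.814

Apply Bayes' rule: the posterior for each component is proportional to its prior times its likelihood at x.
Since both observations come from the same component, the likelihood for component k is f_k(x₁)·f_k(x₂).
  p_I = [P(west | comp) = 0.28] × [0.18] = 0.0504
  p_II = [P(west | comp) = 0.24] × [0.05] = 0.012
Multiply by the mixture weights:
  P(Z=I)·p_I = 0.51 × 0.0504 = 0.025704
  P(Z=II)·p_II = 0.49 × 0.012 = 0.00588
Marginal: 0.025704 + 0.00588 = 0.031584
P(Class I | x₁,x₂) = 0.025704 / 0.031584 ≈ 0.814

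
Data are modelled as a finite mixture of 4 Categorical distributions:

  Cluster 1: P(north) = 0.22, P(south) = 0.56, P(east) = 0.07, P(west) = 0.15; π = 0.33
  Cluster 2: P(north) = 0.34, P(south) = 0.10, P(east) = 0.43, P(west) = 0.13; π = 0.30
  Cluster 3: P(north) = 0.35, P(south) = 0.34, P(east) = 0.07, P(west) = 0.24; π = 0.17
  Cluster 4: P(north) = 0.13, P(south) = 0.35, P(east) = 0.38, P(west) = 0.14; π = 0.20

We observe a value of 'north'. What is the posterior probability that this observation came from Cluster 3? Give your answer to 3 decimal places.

0.229

Apply Bayes' rule: the posterior for each component is proportional to its prior times its likelihood at x.
Evaluate each component's likelihood at the observed value:
  L_1 = 0.22
  L_2 = 0.34
  L_3 = 0.35
  L_4 = 0.13
Unnormalised posteriors:
  π_1·L_1 = 0.33 × 0.22 = 0.0726
  π_2·L_2 = 0.30 × 0.34 = 0.102
  π_3·L_3 = 0.17 × 0.35 = 0.0595
  π_4·L_4 = 0.20 × 0.13 = 0.026
Marginal: 0.0726 + 0.102 + 0.0595 + 0.026 = 0.2601
Responsibility of Cluster 3: 0.0595 / 0.2601 ≈ 0.229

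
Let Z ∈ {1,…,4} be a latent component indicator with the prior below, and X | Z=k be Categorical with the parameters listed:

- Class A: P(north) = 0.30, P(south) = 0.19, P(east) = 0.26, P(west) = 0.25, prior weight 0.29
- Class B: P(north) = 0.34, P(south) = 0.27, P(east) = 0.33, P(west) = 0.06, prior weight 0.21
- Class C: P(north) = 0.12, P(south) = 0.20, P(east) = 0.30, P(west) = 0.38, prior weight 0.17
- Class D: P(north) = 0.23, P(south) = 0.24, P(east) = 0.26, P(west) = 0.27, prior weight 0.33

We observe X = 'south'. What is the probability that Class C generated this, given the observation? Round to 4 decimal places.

P(component k | x) = P(Z=k)·f_k(x) / marginal(x), where marginal(x) = Σ_j P(Z=j)·f_j(x).
Component likelihoods at x = 'south':
  f_A = 0.19
  f_B = 0.27
  f_C = 0.2
  f_D = 0.24
Multiply by the mixture weights:
  P(Z=A)·f_A = 0.29 × 0.19 = 0.0551
  P(Z=B)·f_B = 0.21 × 0.27 = 0.0567
  P(Z=C)·f_C = 0.17 × 0.2 = 0.034
  P(Z=D)·f_D = 0.33 × 0.24 = 0.0792
Marginal: 0.0551 + 0.0567 + 0.034 + 0.0792 = 0.225
So the posterior for Class C is 0.034 / 0.225 ≈ 0.1511.

0.1511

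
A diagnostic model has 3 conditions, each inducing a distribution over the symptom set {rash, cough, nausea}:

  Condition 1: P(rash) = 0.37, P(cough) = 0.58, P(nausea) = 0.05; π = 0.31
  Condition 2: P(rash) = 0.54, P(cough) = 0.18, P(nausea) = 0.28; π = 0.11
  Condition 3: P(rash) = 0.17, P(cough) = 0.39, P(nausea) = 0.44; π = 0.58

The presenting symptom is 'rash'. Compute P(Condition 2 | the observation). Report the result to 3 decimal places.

By Bayes' theorem, P(k | x) = π_k f_k(x) / Σ_j π_j f_j(x).
Component likelihoods at x = 'rash':
  p_1 = P(rash | comp) = 0.37
  p_2 = P(rash | comp) = 0.54
  p_3 = P(rash | comp) = 0.17
Unnormalised posteriors:
  π_1·p_1 = 0.31 × 0.37 = 0.1147
  π_2·p_2 = 0.11 × 0.54 = 0.0594
  π_3·p_3 = 0.58 × 0.17 = 0.0986
Marginal: 0.1147 + 0.0594 + 0.0986 = 0.2727
Responsibility of Condition 2: 0.0594 / 0.2727 ≈ 0.218

0.218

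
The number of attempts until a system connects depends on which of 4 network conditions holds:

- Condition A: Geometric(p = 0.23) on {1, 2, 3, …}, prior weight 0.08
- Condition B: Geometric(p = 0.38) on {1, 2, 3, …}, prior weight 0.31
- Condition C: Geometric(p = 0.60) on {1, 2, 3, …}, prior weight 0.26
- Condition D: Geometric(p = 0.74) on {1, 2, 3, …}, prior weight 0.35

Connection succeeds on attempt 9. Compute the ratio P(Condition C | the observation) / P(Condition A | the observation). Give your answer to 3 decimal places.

Only the two components matter; the odds are (P(Z=i) f_i(x)) / (P(Z=j) f_j(x)).
Geometric probabilities:
  L_A = 0.23·(1−0.23)^8 = 0.23·0.123574 = 0.0284219
  L_B = 0.38·(1−0.38)^8 = 0.38·0.021834 = 0.00829692
  L_C = 0.60·(1−0.60)^8 = 0.60·0.00065536 = 0.000393216
  L_D = 0.74·(1−0.74)^8 = 0.74·2.08827e-05 = 1.54532e-05
0.000102236 / 0.00227375 ≈ 0.045

0.045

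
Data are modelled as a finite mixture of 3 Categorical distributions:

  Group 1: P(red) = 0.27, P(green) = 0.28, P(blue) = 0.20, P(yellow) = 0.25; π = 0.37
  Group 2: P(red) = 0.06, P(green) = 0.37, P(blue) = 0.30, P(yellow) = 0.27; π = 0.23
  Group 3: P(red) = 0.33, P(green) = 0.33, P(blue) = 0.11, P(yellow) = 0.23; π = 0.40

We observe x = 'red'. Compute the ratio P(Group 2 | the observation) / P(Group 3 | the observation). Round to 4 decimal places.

Only the two components matter; the odds are (π_i f_i(x)) / (π_j f_j(x)).
Component likelihoods at x = 'red':
  L_1 = P(red | comp) = 0.27
  L_2 = P(red | comp) = 0.06
  L_3 = P(red | comp) = 0.33
Odds = (0.23/0.40) × (0.06/0.33) = 0.575 × 0.181818 ≈ 0.1045

0.1045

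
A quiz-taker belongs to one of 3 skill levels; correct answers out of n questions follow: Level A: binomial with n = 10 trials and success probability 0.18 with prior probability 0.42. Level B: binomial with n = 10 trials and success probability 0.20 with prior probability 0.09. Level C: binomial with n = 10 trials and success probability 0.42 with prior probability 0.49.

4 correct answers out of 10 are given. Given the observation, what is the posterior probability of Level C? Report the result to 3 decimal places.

0.772

Apply Bayes' rule: the posterior for each component is proportional to its prior times its likelihood at x.
Binomial probabilities:
  p_A = C(10,4)·0.18^4·0.82^6 = 210·0.00104976·0.304007 = 0.0670181
  p_B = C(10,4)·0.20^4·0.80^6 = 210·0.0016·0.262144 = 0.0880804
  p_C = C(10,4)·0.42^4·0.58^6 = 210·0.031117·0.0380687 = 0.248762
Prior × likelihood for each component:
  w_A·p_A = 0.42 × 0.0670181 = 0.0281476
  w_B·p_B = 0.09 × 0.0880804 = 0.00792723
  w_C·p_C = 0.49 × 0.248762 = 0.121893
Normaliser: 0.0281476 + 0.00792723 + 0.121893 = 0.157968
So the posterior for Level C is 0.121893 / 0.157968 ≈ 0.772.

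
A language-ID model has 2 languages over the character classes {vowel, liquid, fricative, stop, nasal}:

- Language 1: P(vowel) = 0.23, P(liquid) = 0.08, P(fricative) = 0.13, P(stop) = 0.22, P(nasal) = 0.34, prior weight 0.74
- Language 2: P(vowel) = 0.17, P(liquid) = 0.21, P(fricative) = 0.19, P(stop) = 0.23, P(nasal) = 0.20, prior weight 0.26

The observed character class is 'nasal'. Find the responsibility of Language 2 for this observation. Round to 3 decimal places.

Apply Bayes' rule: the posterior for each component is proportional to its prior times its likelihood at x.
Component likelihoods at x = 'nasal':
  p_1 = P(nasal | comp) = 0.34
  p_2 = P(nasal | comp) = 0.20
Prior × likelihood for each component:
  P(Z=1)·p_1 = 0.74 × 0.34 = 0.2516
  P(Z=2)·p_2 = 0.26 × 0.2 = 0.052
Normaliser: 0.2516 + 0.052 = 0.3036
So the posterior for Language 2 is 0.052 / 0.3036 ≈ 0.171.

0.171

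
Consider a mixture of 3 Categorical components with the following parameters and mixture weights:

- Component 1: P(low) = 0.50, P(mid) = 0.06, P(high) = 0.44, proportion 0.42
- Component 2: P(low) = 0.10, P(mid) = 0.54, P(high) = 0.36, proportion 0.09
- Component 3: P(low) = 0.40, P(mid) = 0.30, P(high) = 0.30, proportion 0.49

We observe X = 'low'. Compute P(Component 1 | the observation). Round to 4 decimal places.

The responsibility of component k is π_k f_k(x) divided by Σ_j π_j f_j(x).
Categorical probabilities:
  p_1 = P(low | comp) = 0.50
  p_2 = P(low | comp) = 0.10
  p_3 = P(low | comp) = 0.40
Prior × likelihood for each component:
  π_1·p_1 = 0.42 × 0.5 = 0.21
  π_2·p_2 = 0.09 × 0.1 = 0.009
  π_3·p_3 = 0.49 × 0.4 = 0.196
Denominator: 0.21 + 0.009 + 0.196 = 0.415
So the posterior for Component 1 is 0.21 / 0.415 ≈ 0.5060.

0.5060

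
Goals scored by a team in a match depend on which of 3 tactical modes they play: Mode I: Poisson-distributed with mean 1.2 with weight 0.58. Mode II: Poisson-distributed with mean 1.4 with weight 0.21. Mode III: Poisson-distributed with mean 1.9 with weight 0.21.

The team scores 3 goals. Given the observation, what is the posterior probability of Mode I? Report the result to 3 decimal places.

Apply Bayes' rule: the posterior for each component is proportional to its prior times its likelihood at x.
Component likelihoods at x = 3 goals:
  L_I = 0.0867439
  L_II = 0.112777
  L_III = 0.170982
Weight by the priors:
  P(Z=I)·L_I = 0.58 × 0.0867439 = 0.0503115
  P(Z=II)·L_II = 0.21 × 0.112777 = 0.0236832
  P(Z=III)·L_III = 0.21 × 0.170982 = 0.0359062
Normaliser: 0.0503115 + 0.0236832 + 0.0359062 = 0.109901
Responsibility of Mode I: 0.0503115 / 0.109901 ≈ 0.458

0.458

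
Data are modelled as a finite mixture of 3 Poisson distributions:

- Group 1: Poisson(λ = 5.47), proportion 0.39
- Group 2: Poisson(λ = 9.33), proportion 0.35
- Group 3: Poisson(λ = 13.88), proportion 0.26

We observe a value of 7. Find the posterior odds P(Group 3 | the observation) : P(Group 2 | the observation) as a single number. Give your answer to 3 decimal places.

Posterior odds = (π_i f_i(x)) / (π_j f_j(x)); the normalising sum cancels.
Evaluate each component's likelihood at the observed value:
  p_1 = 0.122431
  p_2 = 0.108336
  p_3 = 0.0184624
Odds = (0.26/0.35) × (0.0184624/0.108336) = 0.742857 × 0.170418 ≈ 0.127

0.127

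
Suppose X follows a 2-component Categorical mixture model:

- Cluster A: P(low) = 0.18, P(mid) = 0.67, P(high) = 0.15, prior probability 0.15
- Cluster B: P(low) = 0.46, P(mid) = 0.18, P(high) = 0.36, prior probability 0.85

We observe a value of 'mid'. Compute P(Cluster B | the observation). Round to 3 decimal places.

0.604

The responsibility of component k is π_k f_k(x) divided by Σ_j π_j f_j(x).
Categorical probabilities:
  p_A = 0.67
  p_B = 0.18
Unnormalised posteriors:
  π_A·p_A = 0.15 × 0.67 = 0.1005
  π_B·p_B = 0.85 × 0.18 = 0.153
Marginal: 0.1005 + 0.153 = 0.2535
Responsibility of Cluster B: 0.153 / 0.2535 ≈ 0.604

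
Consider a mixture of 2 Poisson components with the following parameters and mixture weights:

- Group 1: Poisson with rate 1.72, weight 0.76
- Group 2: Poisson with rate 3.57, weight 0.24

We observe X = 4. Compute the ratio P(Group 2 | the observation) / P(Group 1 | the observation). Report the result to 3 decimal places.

Since P(k|x) ∝ P(Z=k) f_k(x), the posterior odds are P(Z=i) f_i(x) / (P(Z=j) f_j(x)).
Component likelihoods at x = 4:
  L_1 = 0.0653004
  L_2 = 0.190559
Posterior odds = (P(Z=2)·L_2) / (P(Z=1)·L_1) = (0.24·0.190559) / (0.76·0.0653004) = 0.0457343 / 0.0496283 ≈ 0.922

0.922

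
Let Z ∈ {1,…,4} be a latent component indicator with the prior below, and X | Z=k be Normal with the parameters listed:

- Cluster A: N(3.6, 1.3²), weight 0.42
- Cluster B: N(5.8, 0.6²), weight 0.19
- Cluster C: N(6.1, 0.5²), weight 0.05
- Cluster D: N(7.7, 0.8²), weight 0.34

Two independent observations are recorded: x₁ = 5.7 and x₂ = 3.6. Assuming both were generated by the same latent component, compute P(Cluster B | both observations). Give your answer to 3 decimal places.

0.009

P(component k | x) = P(Z=k)·f_k(x) / marginal(x), where marginal(x) = Σ_j P(Z=j)·f_j(x).
Since both observations come from the same component, the likelihood for component k is f_k(x₁)·f_k(x₂).
  f_A = [(1/(1.3·√(2π)))·exp(−(5.7−3.6)²/(2·1.3²)) = 0.306879·exp(-1.30473) = 0.0832392] × [0.306879] = 0.0255443
  f_B = [(1/(0.6·√(2π)))·exp(−(5.7−5.8)²/(2·0.6²)) = 0.664904·exp(-0.01389) = 0.655733] × [0.000800451] = 0.000524882
  f_C = [(1/(0.5·√(2π)))·exp(−(5.7−6.1)²/(2·0.5²)) = 0.797885·exp(-0.32000) = 0.579383] × [2.97344e-06] = 1.72276e-06
  f_D = [(1/(0.8·√(2π)))·exp(−(5.7−7.7)²/(2·0.8²)) = 0.498678·exp(-3.12500) = 0.0219104] × [9.86988e-07] = 2.16253e-08
Prior × likelihood for each component:
  P(Z=A)·f_A = 0.42 × 0.0255443 = 0.0107286
  P(Z=B)·f_B = 0.19 × 0.000524882 = 9.97276e-05
  P(Z=C)·f_C = 0.05 × 1.72276e-06 = 8.6138e-08
  P(Z=D)·f_D = 0.34 × 2.16253e-08 = 7.3526e-09
Normaliser: 0.0107286 + 9.97276e-05 + 8.6138e-08 + 7.3526e-09 = 0.0108284
So the posterior for Cluster B is 9.97276e-05 / 0.0108284 ≈ 0.009.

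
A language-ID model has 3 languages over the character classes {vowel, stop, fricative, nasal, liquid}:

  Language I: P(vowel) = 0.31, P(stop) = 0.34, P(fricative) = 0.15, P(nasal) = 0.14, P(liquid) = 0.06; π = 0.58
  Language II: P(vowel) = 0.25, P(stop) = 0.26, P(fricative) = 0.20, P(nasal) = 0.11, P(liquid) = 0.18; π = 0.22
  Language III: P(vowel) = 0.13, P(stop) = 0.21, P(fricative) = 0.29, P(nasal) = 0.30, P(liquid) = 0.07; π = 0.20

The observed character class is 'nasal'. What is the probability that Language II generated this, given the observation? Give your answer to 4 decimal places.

0.1463

The responsibility of component k is w_k f_k(x) divided by Σ_j w_j f_j(x).
Categorical probabilities:
  L_I = P(nasal | comp) = 0.14
  L_II = P(nasal | comp) = 0.11
  L_III = P(nasal | comp) = 0.30
Prior × likelihood for each component:
  w_I·L_I = 0.58 × 0.14 = 0.0812
  w_II·L_II = 0.22 × 0.11 = 0.0242
  w_III·L_III = 0.20 × 0.3 = 0.06
Denominator: 0.0812 + 0.0242 + 0.06 = 0.1654
P(Language II | 'nasal') = 0.0242 / 0.1654 ≈ 0.1463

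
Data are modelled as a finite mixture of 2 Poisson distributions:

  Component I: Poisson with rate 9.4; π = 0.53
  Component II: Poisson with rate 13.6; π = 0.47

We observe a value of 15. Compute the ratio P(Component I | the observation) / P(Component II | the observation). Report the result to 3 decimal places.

0.295

Only the two components matter; the odds are (P(Z=i) f_i(x)) / (P(Z=j) f_j(x)).
Component likelihoods at x = 15:
  f_I = e^(−9.4)·9.4^15/15! = 0.0250063
  f_II = e^(−13.6)·13.6^15/15! = 0.0955386
0.0132534 / 0.0449032 ≈ 0.295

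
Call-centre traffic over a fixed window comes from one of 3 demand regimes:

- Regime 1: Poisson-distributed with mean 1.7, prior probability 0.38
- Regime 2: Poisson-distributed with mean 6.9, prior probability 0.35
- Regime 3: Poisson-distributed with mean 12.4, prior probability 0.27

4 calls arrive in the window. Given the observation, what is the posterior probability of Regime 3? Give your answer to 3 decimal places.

0.019

Posterior ∝ prior × likelihood, so P(k | x) ∝ π_k f_k(x); normalise over all components.
Component likelihoods at x = 4 calls:
  L_1 = e^(−1.7)·1.7^4/4! = 0.0635746
  L_2 = e^(−6.9)·6.9^4/4! = 0.0951816
  L_3 = e^(−12.4)·12.4^4/4! = 0.00405718
Prior × likelihood for each component:
  π_1·L_1 = 0.38 × 0.0635746 = 0.0241584
  π_2·L_2 = 0.35 × 0.0951816 = 0.0333136
  π_3·L_3 = 0.27 × 0.00405718 = 0.00109544
Marginal: 0.0241584 + 0.0333136 + 0.00109544 = 0.0585674
So the posterior for Regime 3 is 0.00109544 / 0.0585674 ≈ 0.019.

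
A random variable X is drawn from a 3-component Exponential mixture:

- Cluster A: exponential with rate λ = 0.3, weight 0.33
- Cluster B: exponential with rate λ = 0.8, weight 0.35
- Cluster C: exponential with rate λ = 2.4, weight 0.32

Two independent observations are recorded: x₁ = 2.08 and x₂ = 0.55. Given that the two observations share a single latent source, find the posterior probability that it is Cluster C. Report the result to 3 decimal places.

0.076

Apply Bayes' rule: the posterior for each component is proportional to its prior times its likelihood at x.
Since both observations come from the same component, the likelihood for component k is f_k(x₁)·f_k(x₂).
  f_A = [0.3·e^(−0.3·2.08) = 0.3·e^(−0.6240) = 0.160739] × [0.254368] = 0.0408869
  f_B = [0.8·e^(−0.8·2.08) = 0.8·e^(−1.6640) = 0.151504] × [0.515229] = 0.0780593
  f_C = [2.4·e^(−2.4·2.08) = 2.4·e^(−4.9920) = 0.016301] × [0.641125] = 0.0104509
Multiply by the mixture weights:
  w_A·f_A = 0.33 × 0.0408869 = 0.0134927
  w_B·f_B = 0.35 × 0.0780593 = 0.0273207
  w_C·f_C = 0.32 × 0.0104509 = 0.0033443
Denominator: 0.0134927 + 0.0273207 + 0.0033443 = 0.0441577
P(Cluster C | data) ≈ 0.076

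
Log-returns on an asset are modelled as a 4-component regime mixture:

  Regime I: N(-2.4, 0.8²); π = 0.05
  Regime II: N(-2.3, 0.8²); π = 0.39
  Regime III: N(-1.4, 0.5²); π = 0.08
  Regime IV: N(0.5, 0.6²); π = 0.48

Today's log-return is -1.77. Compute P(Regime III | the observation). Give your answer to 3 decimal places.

0.217

The responsibility of component k is w_k f_k(x) divided by Σ_j w_j f_j(x).
Component likelihoods at x = -1.77:
  L_I = (1/(0.8·√(2π)))·exp(−(-1.77−-2.4)²/(2·0.8²)) = 0.498678·exp(-0.31008) = 0.365725
  L_II = (1/(0.8·√(2π)))·exp(−(-1.77−-2.3)²/(2·0.8²)) = 0.498678·exp(-0.21945) = 0.400417
  L_III = (1/(0.5·√(2π)))·exp(−(-1.77−-1.4)²/(2·0.5²)) = 0.797885·exp(-0.27380) = 0.606779
  L_IV = (1/(0.6·√(2π)))·exp(−(-1.77−0.5)²/(2·0.6²)) = 0.664904·exp(-7.15681) = 0.00051832
Prior × likelihood for each component:
  w_I·L_I = 0.05 × 0.365725 = 0.0182863
  w_II·L_II = 0.39 × 0.400417 = 0.156163
  w_III·L_III = 0.08 × 0.606779 = 0.0485423
  w_IV·L_IV = 0.48 × 0.00051832 = 0.000248793
Marginal: 0.0182863 + 0.156163 + 0.0485423 + 0.000248793 = 0.22324
P(Regime III | the observation) = 0.0485423 / 0.22324 ≈ 0.217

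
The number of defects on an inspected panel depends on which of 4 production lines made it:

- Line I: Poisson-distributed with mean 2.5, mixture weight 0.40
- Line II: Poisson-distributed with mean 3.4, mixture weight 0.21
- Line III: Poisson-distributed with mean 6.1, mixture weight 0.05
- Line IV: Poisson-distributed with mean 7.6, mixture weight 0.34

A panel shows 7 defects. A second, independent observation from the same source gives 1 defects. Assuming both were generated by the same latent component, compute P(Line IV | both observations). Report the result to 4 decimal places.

By Bayes' theorem, P(k | x) = w_k f_k(x) / Σ_j w_j f_j(x).
Since both observations come from the same component, the likelihood for component k is f_k(x₁)·f_k(x₂).
  f_I = [0.00994062] × [0.205212] = 0.00203994
  f_II = [0.0347793] × [0.113469] = 0.00394637
  f_III = [0.139856] × [0.0136815] = 0.00191344
  f_IV = [0.145421] × [0.00380343] = 0.000553098
Prior × likelihood for each component:
  w_I·f_I = 0.40 × 0.00203994 = 0.000815975
  w_II·f_II = 0.21 × 0.00394637 = 0.000828739
  w_III·f_III = 0.05 × 0.00191344 = 9.56721e-05
  w_IV·f_IV = 0.34 × 0.000553098 = 0.000188053
Normaliser: 0.000815975 + 0.000828739 + 9.56721e-05 + 0.000188053 = 0.00192844
P(Line IV | x) ≈ 0.0975

0.0975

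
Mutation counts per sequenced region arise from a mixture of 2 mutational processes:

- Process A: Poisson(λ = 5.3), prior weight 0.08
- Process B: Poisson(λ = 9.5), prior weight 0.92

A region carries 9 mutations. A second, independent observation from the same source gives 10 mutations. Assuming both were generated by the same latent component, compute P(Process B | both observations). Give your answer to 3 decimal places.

P(component k | x) = P(Z=k)·f_k(x) / marginal(x), where marginal(x) = Σ_j P(Z=j)·f_j(x).
Since both observations come from the same component, the likelihood for component k is f_k(x₁)·f_k(x₂).
  f_A = [e^(−5.3)·5.3^9/9! = 0.0453899] × [0.0240566] = 0.00109193
  f_B = [e^(−9.5)·9.5^9/9! = 0.130003] × [0.123502] = 0.0160556
Prior × likelihood for each component:
  P(Z=A)·f_A = 0.08 × 0.00109193 = 8.73542e-05
  P(Z=B)·f_B = 0.92 × 0.0160556 = 0.0147712
Normaliser: 8.73542e-05 + 0.0147712 = 0.0148585
P(Process B | data) ≈ 0.994

0.994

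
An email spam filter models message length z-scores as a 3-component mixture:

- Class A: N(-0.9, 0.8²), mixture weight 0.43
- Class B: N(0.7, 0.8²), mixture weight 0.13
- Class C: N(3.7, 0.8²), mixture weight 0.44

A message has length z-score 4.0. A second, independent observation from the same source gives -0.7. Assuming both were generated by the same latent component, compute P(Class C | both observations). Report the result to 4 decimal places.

The responsibility of component k is w_k f_k(x) divided by Σ_j w_j f_j(x).
Since both observations come from the same component, the likelihood for component k is f_k(x₁)·f_k(x₂).
  p_A = [3.55964e-09] × [0.483335] = 1.7205e-09
  p_B = [0.000100676] × [0.107847] = 1.08575e-05
  p_C = [0.464819] × [1.34622e-07] = 6.25748e-08
Multiply by the mixture weights:
  w_A·p_A = 0.43 × 1.7205e-09 = 7.39814e-10
  w_B·p_B = 0.13 × 1.08575e-05 = 1.41148e-06
  w_C·p_C = 0.44 × 6.25748e-08 = 2.75329e-08
Evidence: 7.39814e-10 + 1.41148e-06 + 2.75329e-08 = 1.43975e-06
P(Class C | x) = 2.75329e-08 / 1.43975e-06 ≈ 0.0191

0.0191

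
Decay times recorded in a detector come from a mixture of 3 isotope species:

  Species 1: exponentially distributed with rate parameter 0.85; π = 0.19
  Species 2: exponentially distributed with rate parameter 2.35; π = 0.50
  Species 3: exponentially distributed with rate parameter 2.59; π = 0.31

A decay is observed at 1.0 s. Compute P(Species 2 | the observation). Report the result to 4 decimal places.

By Bayes' theorem, P(k | x) = π_k f_k(x) / Σ_j π_j f_j(x).
Component likelihoods at x = 1.0 s:
  L_1 = 0.85·e^(−0.85·1.0) = 0.85·e^(−0.8500) = 0.363303
  L_2 = 2.35·e^(−2.35·1.0) = 2.35·e^(−2.3500) = 0.224118
  L_3 = 2.59·e^(−2.59·1.0) = 2.59·e^(−2.5900) = 0.194302
Weight by the priors:
  π_1·L_1 = 0.19 × 0.363303 = 0.0690275
  π_2·L_2 = 0.50 × 0.224118 = 0.112059
  π_3·L_3 = 0.31 × 0.194302 = 0.0602336
Denominator: 0.0690275 + 0.112059 + 0.0602336 = 0.24132
So the posterior for Species 2 is 0.112059 / 0.24132 ≈ 0.4644.

0.4644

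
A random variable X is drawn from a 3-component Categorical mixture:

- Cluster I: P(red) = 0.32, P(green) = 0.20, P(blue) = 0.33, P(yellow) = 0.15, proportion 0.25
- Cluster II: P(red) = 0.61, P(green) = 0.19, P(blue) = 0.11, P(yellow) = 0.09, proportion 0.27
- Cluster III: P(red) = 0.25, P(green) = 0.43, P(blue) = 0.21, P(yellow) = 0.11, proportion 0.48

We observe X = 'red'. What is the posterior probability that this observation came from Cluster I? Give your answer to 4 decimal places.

0.2194

Apply Bayes' rule: the posterior for each component is proportional to its prior times its likelihood at x.
Component likelihoods at x = 'red':
  f_I = 0.32
  f_II = 0.61
  f_III = 0.25
Unnormalised posteriors:
  π_I·f_I = 0.25 × 0.32 = 0.08
  π_II·f_II = 0.27 × 0.61 = 0.1647
  π_III·f_III = 0.48 × 0.25 = 0.12
Marginal: 0.08 + 0.1647 + 0.12 = 0.3647
P(Cluster I | the observation) = 0.08 / 0.3647 ≈ 0.2194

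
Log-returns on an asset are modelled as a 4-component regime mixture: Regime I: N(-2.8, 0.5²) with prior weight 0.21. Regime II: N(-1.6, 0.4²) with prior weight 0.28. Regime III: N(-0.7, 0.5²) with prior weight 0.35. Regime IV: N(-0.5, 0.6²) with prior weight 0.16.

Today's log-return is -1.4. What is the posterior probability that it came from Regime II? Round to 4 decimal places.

By Bayes' theorem, P(k | x) = π_k f_k(x) / Σ_j π_j f_j(x).
Normal densities:
  f_I = (1/(0.5·√(2π)))·exp(−(-1.4−-2.8)²/(2·0.5²)) = 0.797885·exp(-3.92000) = 0.0158309
  f_II = (1/(0.4·√(2π)))·exp(−(-1.4−-1.6)²/(2·0.4²)) = 0.997356·exp(-0.12500) = 0.880163
  f_III = (1/(0.5·√(2π)))·exp(−(-1.4−-0.7)²/(2·0.5²)) = 0.797885·exp(-0.98000) = 0.299455
  f_IV = (1/(0.6·√(2π)))·exp(−(-1.4−-0.5)²/(2·0.6²)) = 0.664904·exp(-1.12500) = 0.215863
Weight by the priors:
  π_I·f_I = 0.21 × 0.0158309 = 0.00332449
  π_II·f_II = 0.28 × 0.880163 = 0.246446
  π_III·f_III = 0.35 × 0.299455 = 0.104809
  π_IV·f_IV = 0.16 × 0.215863 = 0.034538
Normaliser: 0.00332449 + 0.246446 + 0.104809 + 0.034538 = 0.389117
Responsibility of Regime II: 0.246446 / 0.389117 ≈ 0.6333

0.6333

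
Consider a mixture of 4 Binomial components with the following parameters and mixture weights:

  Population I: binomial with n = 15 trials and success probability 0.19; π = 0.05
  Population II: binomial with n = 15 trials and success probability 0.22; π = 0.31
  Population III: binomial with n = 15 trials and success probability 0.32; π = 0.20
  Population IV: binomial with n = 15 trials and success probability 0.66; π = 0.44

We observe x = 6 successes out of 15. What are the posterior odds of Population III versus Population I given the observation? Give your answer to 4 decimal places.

18.9083

Since P(k|x) ∝ P(Z=k) f_k(x), the posterior odds are P(Z=i) f_i(x) / (P(Z=j) f_j(x)).
Binomial probabilities:
  f_I = 0.035342
  f_II = 0.0606445
  f_III = 0.167064
  f_IV = 0.0251176
0.0334129 / 0.0017671 ≈ 18.9083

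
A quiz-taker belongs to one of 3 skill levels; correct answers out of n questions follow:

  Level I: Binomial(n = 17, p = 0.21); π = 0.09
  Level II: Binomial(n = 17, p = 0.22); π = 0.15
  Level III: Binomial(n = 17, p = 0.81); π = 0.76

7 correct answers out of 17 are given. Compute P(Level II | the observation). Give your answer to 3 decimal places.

The responsibility of component k is w_k f_k(x) divided by Σ_j w_j f_j(x).
Binomial probabilities:
  L_I = C(17,7)·0.21^7·0.79^10 = 19448·1.80109e-05·0.0946828 = 0.0331651
  L_II = C(17,7)·0.22^7·0.78^10 = 19448·2.49436e-05·0.0833578 = 0.0404371
  L_III = C(17,7)·0.81^7·0.19^10 = 19448·0.228768·6.13107e-08 = 0.000272776
Prior × likelihood for each component:
  w_I·L_I = 0.09 × 0.0331651 = 0.00298486
  w_II·L_II = 0.15 × 0.0404371 = 0.00606556
  w_III·L_III = 0.76 × 0.000272776 = 0.00020731
Sum: 0.00298486 + 0.00606556 + 0.00020731 = 0.00925773
Responsibility of Level II: 0.00606556 / 0.00925773 ≈ 0.655

0.655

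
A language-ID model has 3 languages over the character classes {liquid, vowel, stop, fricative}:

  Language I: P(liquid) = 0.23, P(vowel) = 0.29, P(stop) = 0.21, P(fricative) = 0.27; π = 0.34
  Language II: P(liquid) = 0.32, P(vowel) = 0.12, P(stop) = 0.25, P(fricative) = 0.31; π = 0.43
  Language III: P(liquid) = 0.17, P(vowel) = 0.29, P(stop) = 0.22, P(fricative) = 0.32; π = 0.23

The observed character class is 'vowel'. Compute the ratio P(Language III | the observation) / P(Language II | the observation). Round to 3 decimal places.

Only the two components matter; the odds are (π_i f_i(x)) / (π_j f_j(x)).
Component likelihoods at x = 'vowel':
  L_I = P(vowel | comp) = 0.29
  L_II = P(vowel | comp) = 0.12
  L_III = P(vowel | comp) = 0.29
Odds = (0.23/0.43) × (0.29/0.12) = 0.534884 × 2.41667 ≈ 1.293

1.293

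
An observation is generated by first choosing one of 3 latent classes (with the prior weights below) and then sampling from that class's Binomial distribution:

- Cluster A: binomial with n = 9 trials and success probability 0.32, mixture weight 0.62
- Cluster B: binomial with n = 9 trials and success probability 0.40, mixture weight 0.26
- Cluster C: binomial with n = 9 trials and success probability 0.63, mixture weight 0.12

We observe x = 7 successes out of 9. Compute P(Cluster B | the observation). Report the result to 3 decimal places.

0.171

The responsibility of component k is π_k f_k(x) divided by Σ_j π_j f_j(x).
Evaluate each component's likelihood at the observed value:
  p_A = C(9,7)·0.32^7·0.68^2 = 36·0.000343597·0.4624 = 0.00571966
  p_B = C(9,7)·0.40^7·0.60^2 = 36·0.0016384·0.36 = 0.0212337
  p_C = C(9,7)·0.63^7·0.37^2 = 36·0.0393898·0.1369 = 0.194129
Weight by the priors:
  π_A·p_A = 0.62 × 0.00571966 = 0.00354619
  π_B·p_B = 0.26 × 0.0212337 = 0.00552075
  π_C·p_C = 0.12 × 0.194129 = 0.0232954
Denominator: 0.00354619 + 0.00552075 + 0.0232954 = 0.0323624
P(Cluster B | x) = 0.00552075 / 0.0323624 ≈ 0.171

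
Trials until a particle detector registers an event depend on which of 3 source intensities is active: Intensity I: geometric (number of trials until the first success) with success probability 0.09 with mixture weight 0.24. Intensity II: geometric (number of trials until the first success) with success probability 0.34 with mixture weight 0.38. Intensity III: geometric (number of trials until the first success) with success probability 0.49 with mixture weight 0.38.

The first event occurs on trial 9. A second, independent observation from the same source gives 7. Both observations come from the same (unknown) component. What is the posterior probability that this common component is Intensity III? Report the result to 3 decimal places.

The responsibility of component k is π_k f_k(x) divided by Σ_j π_j f_j(x).
Since both observations come from the same component, the likelihood for component k is f_k(x₁)·f_k(x₂).
  p_I = [0.0423227] × [0.0511082] = 0.00216304
  p_II = [0.0122414] × [0.0281023] = 0.000344011
  p_III = [0.00224263] × [0.00862218] = 1.93364e-05
Unnormalised posteriors:
  π_I·p_I = 0.24 × 0.00216304 = 0.00051913
  π_II·p_II = 0.38 × 0.000344011 = 0.000130724
  π_III·p_III = 0.38 × 1.93364e-05 = 7.34782e-06
Normaliser: 0.00051913 + 0.000130724 + 7.34782e-06 = 0.000657202
P(Intensity III | x₁,x₂) ≈ 0.011

0.011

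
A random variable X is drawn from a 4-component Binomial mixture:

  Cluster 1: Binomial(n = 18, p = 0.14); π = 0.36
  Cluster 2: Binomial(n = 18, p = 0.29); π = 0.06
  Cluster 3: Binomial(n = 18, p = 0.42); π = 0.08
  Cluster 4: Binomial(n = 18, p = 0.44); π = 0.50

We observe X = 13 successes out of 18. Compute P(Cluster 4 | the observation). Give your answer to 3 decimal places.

Posterior ∝ prior × likelihood, so P(k | x) ∝ w_k f_k(x); normalise over all components.
Evaluate each component's likelihood at the observed value:
  L_1 = C(18,13)·0.14^13·0.86^5 = 8568·7.93715e-12·0.470427 = 3.19916e-08
  L_2 = C(18,13)·0.29^13·0.71^5 = 8568·1.02606e-07·0.180423 = 0.000158615
  L_3 = C(18,13)·0.42^13·0.58^5 = 8568·1.26544e-05·0.0656357 = 0.0071164
  L_4 = C(18,13)·0.44^13·0.56^5 = 8568·2.31678e-05·0.0550732 = 0.0109321
Multiply by the mixture weights:
  w_1·L_1 = 0.36 × 3.19916e-08 = 1.1517e-08
  w_2·L_2 = 0.06 × 0.000158615 = 9.51692e-06
  w_3·L_3 = 0.08 × 0.0071164 = 0.000569312
  w_4·L_4 = 0.50 × 0.0109321 = 0.00546606
Sum: 1.1517e-08 + 9.51692e-06 + 0.000569312 + 0.00546606 = 0.0060449
Responsibility of Cluster 4: 0.00546606 / 0.0060449 ≈ 0.904

0.904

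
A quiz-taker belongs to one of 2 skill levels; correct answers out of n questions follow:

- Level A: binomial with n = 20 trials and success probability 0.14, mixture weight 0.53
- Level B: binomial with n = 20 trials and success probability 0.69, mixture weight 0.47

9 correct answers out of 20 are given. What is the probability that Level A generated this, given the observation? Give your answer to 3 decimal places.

By Bayes' theorem, P(k | x) = w_k f_k(x) / Σ_j w_j f_j(x).
Component likelihoods at x = 9 correct answers out of 20:
  f_A = C(20,9)·0.14^9·0.86^11 = 167960·2.0661e-08·0.190319 = 0.000660452
  f_B = C(20,9)·0.69^9·0.31^11 = 167960·0.0354521·2.54085e-06 = 0.0151296
Weight by the priors:
  w_A·f_A = 0.53 × 0.000660452 = 0.000350039
  w_B·f_B = 0.47 × 0.0151296 = 0.00711089
Sum: 0.000350039 + 0.00711089 = 0.00746093
P(Level A | x) = 0.000350039 / 0.00746093 ≈ 0.047

0.047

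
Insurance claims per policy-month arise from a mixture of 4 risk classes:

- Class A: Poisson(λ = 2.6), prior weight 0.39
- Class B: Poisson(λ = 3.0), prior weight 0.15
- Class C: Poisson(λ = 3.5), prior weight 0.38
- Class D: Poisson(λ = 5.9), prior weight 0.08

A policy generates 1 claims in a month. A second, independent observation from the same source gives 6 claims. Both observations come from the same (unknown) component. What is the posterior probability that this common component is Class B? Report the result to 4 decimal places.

0.1653

P(component k | x) = π_k·f_k(x) / marginal(x), where marginal(x) = Σ_j π_j·f_j(x).
Since both observations come from the same component, the likelihood for component k is f_k(x₁)·f_k(x₂).
  p_A = [e^(−2.6)·2.6^1/1! = 0.193111] × [0.0318671] = 0.00615389
  p_B = [e^(−3.0)·3.0^1/1! = 0.149361] × [0.0504094] = 0.00752921
  p_C = [e^(−3.5)·3.5^1/1! = 0.105691] × [0.0770983] = 0.00814859
  p_D = [e^(−5.9)·5.9^1/1! = 0.0161627] × [0.160488] = 0.00259392
Multiply by the mixture weights:
  π_A·p_A = 0.39 × 0.00615389 = 0.00240002
  π_B·p_B = 0.15 × 0.00752921 = 0.00112938
  π_C·p_C = 0.38 × 0.00814859 = 0.00309646
  π_D·p_D = 0.08 × 0.00259392 = 0.000207514
Evidence: 0.00240002 + 0.00112938 + 0.00309646 + 0.000207514 = 0.00683338
P(Class B | x₁,x₂) = 0.00112938 / 0.00683338 ≈ 0.1653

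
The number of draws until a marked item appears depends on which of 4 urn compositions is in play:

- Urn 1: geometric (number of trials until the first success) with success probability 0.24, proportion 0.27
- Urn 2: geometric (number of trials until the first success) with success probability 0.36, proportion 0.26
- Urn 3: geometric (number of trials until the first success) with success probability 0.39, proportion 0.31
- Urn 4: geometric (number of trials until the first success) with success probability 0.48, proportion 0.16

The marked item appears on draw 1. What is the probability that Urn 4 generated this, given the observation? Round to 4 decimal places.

Posterior ∝ prior × likelihood, so P(k | x) ∝ π_k f_k(x); normalise over all components.
Component likelihoods at x = 1:
  f_1 = 0.24·(1−0.24)^0 = 0.24·1 = 0.24
  f_2 = 0.36·(1−0.36)^0 = 0.36·1 = 0.36
  f_3 = 0.39·(1−0.39)^0 = 0.39·1 = 0.39
  f_4 = 0.48·(1−0.48)^0 = 0.48·1 = 0.48
Prior × likelihood for each component:
  π_1·f_1 = 0.27 × 0.24 = 0.0648
  π_2·f_2 = 0.26 × 0.36 = 0.0936
  π_3·f_3 = 0.31 × 0.39 = 0.1209
  π_4·f_4 = 0.16 × 0.48 = 0.0768
Denominator: 0.0648 + 0.0936 + 0.1209 + 0.0768 = 0.3561
P(Urn 4 | 1) = 0.0768 / 0.3561 ≈ 0.2157

0.2157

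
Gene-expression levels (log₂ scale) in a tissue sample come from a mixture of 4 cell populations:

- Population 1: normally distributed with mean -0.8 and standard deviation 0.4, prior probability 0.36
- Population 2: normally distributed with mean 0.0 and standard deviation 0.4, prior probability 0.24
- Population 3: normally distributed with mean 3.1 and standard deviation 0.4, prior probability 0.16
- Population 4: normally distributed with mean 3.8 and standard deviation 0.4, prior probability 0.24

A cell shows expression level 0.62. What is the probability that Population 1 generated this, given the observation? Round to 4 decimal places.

0.0091

Apply Bayes' rule: the posterior for each component is proportional to its prior times its likelihood at x.
Component likelihoods at x = 0.62:
  L_1 = (1/(0.4·√(2π)))·exp(−(0.62−-0.8)²/(2·0.4²)) = 0.997356·exp(-6.30125) = 0.00182916
  L_2 = (1/(0.4·√(2π)))·exp(−(0.62−0.0)²/(2·0.4²)) = 0.997356·exp(-1.20125) = 0.300023
  L_3 = (1/(0.4·√(2π)))·exp(−(0.62−3.1)²/(2·0.4²)) = 0.997356·exp(-19.22000) = 4.48446e-09
  L_4 = (1/(0.4·√(2π)))·exp(−(0.62−3.8)²/(2·0.4²)) = 0.997356·exp(-31.60125) = 1.88192e-14
Prior × likelihood for each component:
  w_1·L_1 = 0.36 × 0.00182916 = 0.000658498
  w_2·L_2 = 0.24 × 0.300023 = 0.0720054
  w_3·L_3 = 0.16 × 4.48446e-09 = 7.17514e-10
  w_4·L_4 = 0.24 × 1.88192e-14 = 4.51661e-15
Denominator: 0.000658498 + 0.0720054 + 7.17514e-10 + 4.51661e-15 = 0.0726639
Responsibility of Population 1: 0.000658498 / 0.0726639 ≈ 0.0091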